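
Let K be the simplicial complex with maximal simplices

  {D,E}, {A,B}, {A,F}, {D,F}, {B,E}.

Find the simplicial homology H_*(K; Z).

Order the vertices as A < B < D < E < F. Listing each simplex with vertices in this order, K has dimension 1 with simplices:

  0-simplices (5): A, B, D, E, F
  1-simplices (5): AB, AF, BE, DE, DF

Hence C_0 ≅ Z^5, C_1 ≅ Z^5.

Boundary ∂_1: C_1 → C_0 maps an edge to its endpoints' difference, ∂[p,q] = q − p.
The resulting 5×5 matrix has rank 4, and its Smith normal form has invariant factors (1,1,1,1).

Reading off H_k = ker ∂_k / im ∂_{k+1}:

  H_0: rank C_0 − rank ∂_1 = 5 − 4 = 1, and the invariant factors of ∂_1 are all 1, so H_0 = Z.
  H_1: rank ker ∂_1 − rank ∂_2 = (5 − 4) − 0 = 1, and there is no ∂_2, so H_1 = Z.

(K is a triangulation of the circle S^1.)

H_0 ≅ Z,  H_1 ≅ Z.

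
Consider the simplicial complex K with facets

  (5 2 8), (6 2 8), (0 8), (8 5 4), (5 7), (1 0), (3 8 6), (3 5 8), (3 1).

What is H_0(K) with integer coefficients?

H_0 = Z.

Take the total order 0 < 1 < 2 < 3 < 4 < 5 < 6 < 7 < 8 on the vertex set. Then K (dimension 2) consists of the simplices:

  0-simplices (9): [0], [1], [2], [3], [4], [5], [6], [7], [8]
  1-simplices (14): [0,1], [0,8], [1,3], [2,5], [2,6], [2,8], [3,5], [3,6], [3,8], [4,5], [4,8], [5,7], [5,8], [6,8]
  2-simplices (5): [2,5,8], [2,6,8], [3,5,8], [3,6,8], [4,5,8]

giving chain groups C_0 ≅ Z^9, C_1 ≅ Z^14, C_2 ≅ Z^5.

Boundary ∂_1: C_1 → C_0 is given by ∂[p,q] = [q] − [p]. For instance
  ∂[6,8] = [8] − [6].
The resulting 9×14 matrix has rank 8, and its Smith normal form has invariant factors (1,1,1,1,1,1,1,1).

The boundary map ∂_2: C_2 → C_1 acts by ∂[p,q,r] = [q,r] − [p,r] + [p,q]. For instance
  ∂[3,5,8] = [5,8] − [3,8] + [3,5],
  ∂[4,5,8] = [5,8] − [4,8] + [4,5].
The resulting 14×5 matrix has rank 5, and its Smith normal form has invariant factors (1,1,1,1,1).

Reading off H_k = ker ∂_k / im ∂_{k+1}:

  H_0: rank C_0 − rank ∂_1 = 9 − 8 = 1, and the invariant factors of ∂_1 are all 1, so H_0 = Z.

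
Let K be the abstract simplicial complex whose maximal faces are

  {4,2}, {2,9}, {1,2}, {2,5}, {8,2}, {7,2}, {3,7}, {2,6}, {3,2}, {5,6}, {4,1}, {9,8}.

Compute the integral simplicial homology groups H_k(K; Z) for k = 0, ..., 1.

Take the total order 1 < 2 < 3 < 4 < 5 < 6 < 7 < 8 < 9 on the vertex set. Then K (dimension 1) consists of the simplices:

  0-simplices (9): [1], [2], [3], [4], [5], [6], [7], [8], [9]
  1-simplices (12): [1,2], [1,4], [2,3], [2,4], [2,5], [2,6], [2,7], [2,8], [2,9], [3,7], [5,6], [8,9]

giving chain groups C_0 ≅ Z^9, C_1 ≅ Z^12.

The boundary map ∂_1: C_1 → C_0 is given by ∂[p,q] = [q] − [p]. For instance
  ∂[3,7] = [7] − [3].
As a 9×12 matrix over Z this has rank 8, with invariant factors (1,1,1,1,1,1,1,1).

From H_k ≅ ker(∂_k) / im(∂_{k+1}) we obtain:

  H_0: rank C_0 − rank ∂_1 = 9 − 8 = 1, and the invariant factors of ∂_1 are all 1, so H_0 ≅ Z.
  H_1: rank ker ∂_1 − rank ∂_2 = (12 − 8) − 0 = 4, and there is no ∂_2, so H_1 ≅ Z^4.

H_0 = Z,  H_1 = Z^4.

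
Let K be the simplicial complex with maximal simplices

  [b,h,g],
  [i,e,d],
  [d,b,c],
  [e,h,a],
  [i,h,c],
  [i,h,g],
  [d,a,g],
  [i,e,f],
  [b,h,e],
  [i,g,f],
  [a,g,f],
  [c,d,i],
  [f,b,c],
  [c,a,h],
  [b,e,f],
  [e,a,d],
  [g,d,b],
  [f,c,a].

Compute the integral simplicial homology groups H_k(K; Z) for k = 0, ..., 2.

H_0 = Z,  H_1 = Z^2,  H_2 = Z.

We work with the vertex ordering a < b < c < d < e < f < g < h < i. The simplices of K, each written with vertices in increasing order, are:

  0-simplices (9): a, b, c, d, e, f, g, h, i
  1-simplices (27): ac, ad, ae, af, ag, ah, bc, bd, be, bf, bg, bh, cd, cf, ch, ci, de, dg, di, ef, eh, ei, fg, fi, gh, gi, hi
  2-simplices (18): acf, ach, ade, adg, aeh, afg, bcd, bcf, bdg, bef, beh, bgh, cdi, chi, dei, efi, fgi, ghi

giving chain groups C_0 ≅ Z^9, C_1 ≅ Z^27, C_2 ≅ Z^18.

The boundary map ∂_1: C_1 → C_0 maps an edge to its endpoints' difference, ∂[p,q] = q − p. For instance
  ∂af = f − a.
The resulting 9×27 matrix has rank 8, and its Smith normal form has invariant factors (1,1,1,1,1,1,1,1).

The boundary map ∂_2: C_2 → C_1 acts by ∂[p,q,r] = [q,r] − [p,r] + [p,q]. For instance
  ∂efi = fi − ei + ef,
  ∂beh = eh − bh + be.
As a 27×18 matrix over Z this has rank 17, with invariant factors (1,1,1,1,1,1,1,1,1,1,1,1,1,1,1,1,1).

Reading off H_k = ker ∂_k / im ∂_{k+1}:

  H_0: rank C_0 − rank ∂_1 = 9 − 8 = 1, and the invariant factors of ∂_1 are all 1, so H_0 = Z.
  H_1: rank ker ∂_1 − rank ∂_2 = (27 − 8) − 17 = 2, and the invariant factors of ∂_2 are all 1, so H_1 = Z^2.
  H_2: rank ker ∂_2 − rank ∂_3 = (18 − 17) − 0 = 1, and there is no ∂_3, so H_2 = Z.

(K is a triangulation of the torus T^2.)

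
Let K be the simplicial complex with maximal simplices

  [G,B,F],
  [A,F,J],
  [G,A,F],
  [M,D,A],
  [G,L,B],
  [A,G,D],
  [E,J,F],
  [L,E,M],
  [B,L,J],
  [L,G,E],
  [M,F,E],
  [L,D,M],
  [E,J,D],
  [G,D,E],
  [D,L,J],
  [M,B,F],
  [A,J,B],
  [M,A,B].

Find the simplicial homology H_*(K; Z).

H_0 = Z,  H_1 = Z ⊕ Z_2,  H_2 = 0.

Take the total order A < B < D < E < F < G < J < L < M on the vertex set. Then K (dimension 2) consists of the simplices:

  0-simplices (9): A, B, D, E, F, G, J, L, M
  1-simplices (27): AB, AD, AF, AG, AJ, AM, BF, BG, BJ, BL, BM, DE, DG, DJ, DL, DM, EF, EG, EJ, EL, EM, FG, FJ, FM, GL, JL, LM
  2-simplices (18): ABJ, ABM, ADG, ADM, AFG, AFJ, BFG, BFM, BGL, BJL, DEG, DEJ, DJL, DLM, EFJ, EFM, EGL, ELM

giving chain groups C_0 ≅ Z^9, C_1 ≅ Z^27, C_2 ≅ Z^18.

The boundary map ∂_1: C_1 → C_0 maps an edge to its endpoints' difference, ∂[p,q] = q − p.
As a 9×27 matrix over Z this has rank 8, with invariant factors (1,1,1,1,1,1,1,1).

The boundary map ∂_2: C_2 → C_1 maps a triangle to the signed sum of its edges. For instance
  ∂DEJ = EJ − DJ + DE,
  ∂ABM = BM − AM + AB.
The resulting 27×18 matrix has rank 18, and its Smith normal form has invariant factors (1,1,1,1,1,1,1,1,1,1,1,1,1,1,1,1,1,2).

Now H_k = ker ∂_k / im ∂_{k+1}, so:

  H_0: rank C_0 − rank ∂_1 = 9 − 8 = 1, and the invariant factors of ∂_1 are all 1, so H_0 ≅ Z.
  H_1: rank ker ∂_1 − rank ∂_2 = (27 − 8) − 18 = 1, and ∂_2 has invariant factor 2 > 1, so H_1 ≅ Z ⊕ Z_2.
  H_2: rank ker ∂_2 − rank ∂_3 = (18 − 18) − 0 = 0, and there is no ∂_3, so H_2 ≅ 0.

(K is a triangulation of the Klein bottle.)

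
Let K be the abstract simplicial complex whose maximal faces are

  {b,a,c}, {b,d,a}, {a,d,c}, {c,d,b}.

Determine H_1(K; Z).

H_1 = 0.

We work with the vertex ordering a < b < c < d. The simplices of K, each written with vertices in increasing order, are:

  0-simplices (4): a, b, c, d
  1-simplices (6): ab, ac, ad, bc, bd, cd
  2-simplices (4): abc, abd, acd, bcd

so the chain groups are C_0 ≅ Z^4, C_1 ≅ Z^6, C_2 ≅ Z^4.

The boundary map ∂_1: C_1 → C_0 is given by ∂[p,q] = [q] − [p]. For instance
  ∂ad = d − a.
The resulting 4×6 matrix has rank 3, and its Smith normal form has invariant factors (1,1,1).

Boundary ∂_2: C_2 → C_1 acts by ∂[p,q,r] = [q,r] − [p,r] + [p,q]. For instance
  ∂acd = cd − ad + ac,
  ∂abd = bd − ad + ab.
The 6×4 boundary matrix has rank 3 and Smith normal form diag(1,1,1).

Computing H_k = (kernel of ∂_k) / (image of ∂_{k+1}):

  H_1: rank ker ∂_1 − rank ∂_2 = (6 − 3) − 3 = 0, and the invariant factors of ∂_2 are all 1, so H_1 = 0.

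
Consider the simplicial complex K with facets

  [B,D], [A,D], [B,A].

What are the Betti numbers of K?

We work with the vertex ordering A < B < D. The simplices of K, each written with vertices in increasing order, are:

  0-simplices (3): A, B, D
  1-simplices (3): AB, AD, BD

so the chain groups are C_0 ≅ Z^3, C_1 ≅ Z^3.

∂_1: C_1 → C_0 maps an edge to its endpoints' difference, ∂[p,q] = q − p. For instance
  ∂AD = D − A.
The 3×3 boundary matrix has rank 2 and Smith normal form diag(1,1).

Now H_k = ker ∂_k / im ∂_{k+1}, so:

  H_0: rank C_0 − rank ∂_1 = 3 − 2 = 1, and the invariant factors of ∂_1 are all 1, so H_0 ≅ Z.
  H_1: rank ker ∂_1 − rank ∂_2 = (3 − 2) − 0 = 1, and there is no ∂_2, so H_1 ≅ Z.

As a check, the Euler characteristic is 3 − 3 = 0, which agrees with 1 − 1 = 0.

Hence the Betti numbers are b_0 = 1, b_1 = 1.

b_0 = 1, b_1 = 1.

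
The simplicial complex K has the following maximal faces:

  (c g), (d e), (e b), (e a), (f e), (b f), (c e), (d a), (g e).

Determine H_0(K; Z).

K has 7 vertices, 9 edges.
rank ∂_0 = 0, rank ∂_1 = 6 ⇒ b_0 = 7 − 0 − 6 = 1; all invariant factors of ∂_1 are 1 so no torsion. So H_0 ≅ Z.

H_0 = Z.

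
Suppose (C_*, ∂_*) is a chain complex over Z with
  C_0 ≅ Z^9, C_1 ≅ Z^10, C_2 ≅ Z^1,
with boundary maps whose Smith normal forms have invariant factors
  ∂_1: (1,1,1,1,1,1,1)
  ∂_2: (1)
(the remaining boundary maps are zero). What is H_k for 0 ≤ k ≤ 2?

H_0: b_0 = 9 − 0 − 7 = 2; torsion from ∂_1 factors > 1: none. So H_0 = Z^2.
H_1: b_1 = 10 − 7 − 1 = 2; torsion from ∂_2 factors > 1: none. So H_1 = Z^2.
H_2: b_2 = 1 − 1 − 0 = 0; torsion from ∂_3 factors > 1: none. So H_2 = 0.

H_0 = Z^2,  H_1 = Z^2,  H_2 = 0.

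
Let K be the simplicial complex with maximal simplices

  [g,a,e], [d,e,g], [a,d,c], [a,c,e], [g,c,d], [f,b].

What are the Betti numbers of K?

b_0 = 2, b_1 = 1, b_2 = 0.

K has 7 vertices, 11 edges, 5 triangles.
rank ∂_0 = 0, rank ∂_1 = 5 ⇒ b_0 = 7 − 0 − 5 = 2; all invariant factors of ∂_1 are 1 so no torsion. So H_0 ≅ Z^2.
rank ∂_1 = 5, rank ∂_2 = 5 ⇒ b_1 = 11 − 5 − 5 = 1; all invariant factors of ∂_2 are 1 so no torsion. So H_1 ≅ Z.
rank ∂_2 = 5, rank ∂_3 = 0 ⇒ b_2 = 5 − 5 − 0 = 0. So H_2 ≅ 0.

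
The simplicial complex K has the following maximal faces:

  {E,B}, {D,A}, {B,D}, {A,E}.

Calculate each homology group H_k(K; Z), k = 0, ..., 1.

Fix the vertex order A < B < D < E and write every simplex with vertices in increasing order. Then dim K = 1 and the simplices of K are:

  0-simplices (4): A, B, D, E
  1-simplices (4): AD, AE, BD, BE

giving chain groups C_0 ≅ Z^4, C_1 ≅ Z^4.

The boundary map ∂_1: C_1 → C_0 sends each edge [p,q] (with p < q) to q − p. For instance
  ∂BE = E − B.
This gives a 4×4 integer matrix of rank 3; reducing to Smith normal form yields diagonal entries (1,1,1).

Now H_k = ker ∂_k / im ∂_{k+1}, so:

  H_0: rank C_0 − rank ∂_1 = 4 − 3 = 1, and the invariant factors of ∂_1 are all 1, so H_0 = Z.
  H_1: rank ker ∂_1 − rank ∂_2 = (4 − 3) − 0 = 1, and there is no ∂_2, so H_1 = Z.

(K is a triangulation of the circle S^1.)

H_0 = Z,  H_1 = Z.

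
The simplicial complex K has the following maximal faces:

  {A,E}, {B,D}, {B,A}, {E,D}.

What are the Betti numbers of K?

b_0 = 1, b_1 = 1.

We work with the vertex ordering A < B < D < E. The simplices of K, each written with vertices in increasing order, are:

  0-simplices (4): A, B, D, E
  1-simplices (4): AB, AE, BD, DE

giving chain groups C_0 ≅ Z^4, C_1 ≅ Z^4.

∂_1: C_1 → C_0 is given by ∂[p,q] = [q] − [p].
The 4×4 boundary matrix has rank 3 and Smith normal form diag(1,1,1).

From H_k ≅ ker(∂_k) / im(∂_{k+1}) we obtain:

  H_0: rank C_0 − rank ∂_1 = 4 − 3 = 1, and the invariant factors of ∂_1 are all 1, so H_0 ≅ Z.
  H_1: rank ker ∂_1 − rank ∂_2 = (4 − 3) − 0 = 1, and there is no ∂_2, so H_1 ≅ Z.

(K is a triangulation of the circle S^1.)

Hence the Betti numbers are b_0 = 1, b_1 = 1.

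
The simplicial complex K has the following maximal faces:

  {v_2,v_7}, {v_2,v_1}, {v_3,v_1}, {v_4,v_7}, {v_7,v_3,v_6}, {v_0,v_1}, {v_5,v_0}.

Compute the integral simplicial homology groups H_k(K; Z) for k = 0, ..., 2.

H_0 = Z,  H_1 = Z,  H_2 = 0.

Fix the vertex order v_0 < v_1 < v_2 < v_3 < v_4 < v_5 < v_6 < v_7 and write every simplex with vertices in increasing order. Then dim K = 2 and the simplices of K are:

  0-simplices (8): [v_0], [v_1], [v_2], [v_3], [v_4], [v_5], [v_6], [v_7]
  1-simplices (9): [v_0,v_1], [v_0,v_5], [v_1,v_2], [v_1,v_3], [v_2,v_7], [v_3,v_6], [v_3,v_7], [v_4,v_7], [v_6,v_7]
  2-simplices (1): [v_3,v_6,v_7]

giving chain groups C_0 ≅ Z^8, C_1 ≅ Z^9, C_2 ≅ Z^1.

The boundary map ∂_1: C_1 → C_0 sends each edge [p,q] (with p < q) to q − p.
As a 8×9 matrix over Z this has rank 7, with invariant factors (1,1,1,1,1,1,1).

The boundary map ∂_2: C_2 → C_1 maps a triangle to the signed sum of its edges. For instance
  ∂[v_3,v_6,v_7] = [v_6,v_7] − [v_3,v_7] + [v_3,v_6].
As a 9×1 matrix over Z this has rank 1, with invariant factors (1).

Now H_k = ker ∂_k / im ∂_{k+1}, so:

  H_0: rank C_0 − rank ∂_1 = 8 − 7 = 1, and the invariant factors of ∂_1 are all 1, so H_0 ≅ Z.
  H_1: rank ker ∂_1 − rank ∂_2 = (9 − 7) − 1 = 1, and the invariant factors of ∂_2 are all 1, so H_1 ≅ Z.
  H_2: rank ker ∂_2 − rank ∂_3 = (1 − 1) − 0 = 0, and there is no ∂_3, so H_2 ≅ 0.

As a check, the Euler characteristic is 8 − 9 + 1 = 0, which agrees with 1 − 1 + 0 = 0.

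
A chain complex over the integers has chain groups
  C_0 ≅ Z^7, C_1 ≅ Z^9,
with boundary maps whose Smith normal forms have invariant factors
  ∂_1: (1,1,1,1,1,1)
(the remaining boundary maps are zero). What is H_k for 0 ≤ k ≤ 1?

H_0 = Z,  H_1 = Z^3.

H_0: b_0 = 7 − 0 − 6 = 1; torsion from ∂_1 factors > 1: none. So H_0 = Z.
H_1: b_1 = 9 − 6 − 0 = 3; torsion from ∂_2 factors > 1: none. So H_1 = Z^3.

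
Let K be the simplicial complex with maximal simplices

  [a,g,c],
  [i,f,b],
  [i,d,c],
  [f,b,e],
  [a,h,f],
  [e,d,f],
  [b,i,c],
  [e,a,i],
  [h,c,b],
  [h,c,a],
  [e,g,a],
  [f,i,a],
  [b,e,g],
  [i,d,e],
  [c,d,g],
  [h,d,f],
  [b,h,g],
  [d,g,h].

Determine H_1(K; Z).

H_1 = Z ⊕ Z/2.

Order the vertices as a < b < c < d < e < f < g < h < i. Listing each simplex with vertices in this order, K has dimension 2 with simplices:

  0-simplices (9): a, b, c, d, e, f, g, h, i
  1-simplices (27): ac, ae, af, ag, ah, ai, bc, be, bf, bg, bh, bi, cd, cg, ch, ci, de, df, dg, dh, di, ef, eg, ei, fh, fi, gh
  2-simplices (18): acg, ach, aeg, aei, afh, afi, bch, bci, bef, beg, bfi, bgh, cdg, cdi, def, dei, dfh, dgh

giving chain groups C_0 ≅ Z^9, C_1 ≅ Z^27, C_2 ≅ Z^18.

Boundary ∂_1: C_1 → C_0 is given by ∂[p,q] = [q] − [p]. For instance
  ∂ci = i − c.
As a 9×27 matrix over Z this has rank 8, with invariant factors (1,1,1,1,1,1,1,1).

Boundary ∂_2: C_2 → C_1 maps a triangle to the signed sum of its edges. For instance
  ∂bch = ch − bh + bc,
  ∂acg = cg − ag + ac.
The 27×18 boundary matrix has rank 18 and Smith normal form diag(1,1,1,1,1,1,1,1,1,1,1,1,1,1,1,1,1,2).

From H_k ≅ ker(∂_k) / im(∂_{k+1}) we obtain:

  H_1: rank ker ∂_1 − rank ∂_2 = (27 − 8) − 18 = 1, and ∂_2 has invariant factor 2 > 1, so H_1 = Z ⊕ Z/2.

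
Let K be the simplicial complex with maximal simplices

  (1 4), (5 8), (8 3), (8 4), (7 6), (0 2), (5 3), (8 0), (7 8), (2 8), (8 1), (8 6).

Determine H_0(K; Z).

K has 9 vertices, 12 edges.
rank ∂_0 = 0, rank ∂_1 = 8 ⇒ b_0 = 9 − 0 − 8 = 1; all invariant factors of ∂_1 are 1 so no torsion. So H_0 ≅ Z.

H_0 ≅ Z.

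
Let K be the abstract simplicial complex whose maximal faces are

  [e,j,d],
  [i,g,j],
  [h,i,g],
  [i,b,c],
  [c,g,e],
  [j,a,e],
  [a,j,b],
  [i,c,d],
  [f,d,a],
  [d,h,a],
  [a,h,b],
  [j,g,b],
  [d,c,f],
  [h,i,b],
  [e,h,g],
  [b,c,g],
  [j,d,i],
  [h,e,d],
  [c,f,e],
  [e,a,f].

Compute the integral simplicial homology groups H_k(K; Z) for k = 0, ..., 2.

H_0 ≅ Z,  H_1 ≅ Z ⊕ Z_2,  H_2 = 0.

Order the vertices as a < b < c < d < e < f < g < h < i < j. Listing each simplex with vertices in this order, K has dimension 2 with simplices:

  0-simplices (10): a, b, c, d, e, f, g, h, i, j
  1-simplices (30): ab, ad, ae, af, ah, aj, bc, bg, bh, bi, bj, cd, ce, cf, cg, ci, de, df, dh, di, dj, ef, eg, eh, ej, gh, gi, gj, hi, ij
  2-simplices (20): abh, abj, adf, adh, aef, aej, bcg, bci, bgj, bhi, cdf, cdi, cef, ceg, deh, dej, dij, egh, ghi, gij

giving chain groups C_0 ≅ Z^10, C_1 ≅ Z^30, C_2 ≅ Z^20.

∂_1: C_1 → C_0 sends each edge [p,q] (with p < q) to q − p.
As a 10×30 matrix over Z this has rank 9, with invariant factors (1,1,1,1,1,1,1,1,1).

Boundary ∂_2: C_2 → C_1 maps a triangle to the signed sum of its edges. For instance
  ∂cdf = df − cf + cd,
  ∂egh = gh − eh + eg.
The 30×20 boundary matrix has rank 20 and Smith normal form diag(1,1,1,1,1,1,1,1,1,1,1,1,1,1,1,1,1,1,1,2).

From H_k ≅ ker(∂_k) / im(∂_{k+1}) we obtain:

  H_0: rank C_0 − rank ∂_1 = 10 − 9 = 1, and the invariant factors of ∂_1 are all 1, so H_0 = Z.
  H_1: rank ker ∂_1 − rank ∂_2 = (30 − 9) − 20 = 1, and ∂_2 has invariant factor 2 > 1, so H_1 = Z ⊕ Z_2.
  H_2: rank ker ∂_2 − rank ∂_3 = (20 − 20) − 0 = 0, and there is no ∂_3, so H_2 = 0.

As a check, the Euler characteristic is 10 − 30 + 20 = 0, which agrees with 1 − 1 + 0 = 0.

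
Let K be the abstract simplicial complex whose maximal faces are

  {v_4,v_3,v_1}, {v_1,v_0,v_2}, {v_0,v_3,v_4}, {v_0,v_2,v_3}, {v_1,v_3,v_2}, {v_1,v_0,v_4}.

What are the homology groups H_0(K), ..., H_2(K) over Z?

H_0 = Z,  H_1 = 0,  H_2 = Z.

Take the total order v_0 < v_1 < v_2 < v_3 < v_4 on the vertex set. Then K (dimension 2) consists of the simplices:

  0-simplices (5): [v_0], [v_1], [v_2], [v_3], [v_4]
  1-simplices (9): [v_0,v_1], [v_0,v_2], [v_0,v_3], [v_0,v_4], [v_1,v_2], [v_1,v_3], [v_1,v_4], [v_2,v_3], [v_3,v_4]
  2-simplices (6): [v_0,v_1,v_2], [v_0,v_1,v_4], [v_0,v_2,v_3], [v_0,v_3,v_4], [v_1,v_2,v_3], [v_1,v_3,v_4]

giving chain groups C_0 ≅ Z^5, C_1 ≅ Z^9, C_2 ≅ Z^6.

∂_1: C_1 → C_0 is given by ∂[p,q] = [q] − [p].
The 5×9 boundary matrix has rank 4 and Smith normal form diag(1,1,1,1).

The boundary map ∂_2: C_2 → C_1 sends each 2-simplex [p,q,r] to [q,r] − [p,r] + [p,q]. For instance
  ∂[v_1,v_2,v_3] = [v_2,v_3] − [v_1,v_3] + [v_1,v_2],
  ∂[v_0,v_1,v_2] = [v_1,v_2] − [v_0,v_2] + [v_0,v_1].
The resulting 9×6 matrix has rank 5, and its Smith normal form has invariant factors (1,1,1,1,1).

Computing H_k = (kernel of ∂_k) / (image of ∂_{k+1}):

  H_0: rank C_0 − rank ∂_1 = 5 − 4 = 1, and the invariant factors of ∂_1 are all 1, so H_0 = Z.
  H_1: rank ker ∂_1 − rank ∂_2 = (9 − 4) − 5 = 0, and the invariant factors of ∂_2 are all 1, so H_1 = 0.
  H_2: rank ker ∂_2 − rank ∂_3 = (6 − 5) − 0 = 1, and there is no ∂_3, so H_2 = Z.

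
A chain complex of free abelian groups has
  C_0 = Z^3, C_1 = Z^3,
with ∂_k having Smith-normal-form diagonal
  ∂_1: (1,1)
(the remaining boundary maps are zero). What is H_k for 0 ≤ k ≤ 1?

H_0 = Z,  H_1 = Z.

H_0: b_0 = 3 − 0 − 2 = 1; torsion from ∂_1 factors > 1: none. So H_0 = Z.
H_1: b_1 = 3 − 2 − 0 = 1; torsion from ∂_2 factors > 1: none. So H_1 = Z.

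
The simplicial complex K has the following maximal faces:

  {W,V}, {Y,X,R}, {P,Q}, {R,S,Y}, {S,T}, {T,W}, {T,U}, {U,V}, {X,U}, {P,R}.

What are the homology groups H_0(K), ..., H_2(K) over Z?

H_0 = Z,  H_1 = Z^2,  H_2 = 0.

Order the vertices as P < Q < R < S < T < U < V < W < X < Y. Listing each simplex with vertices in this order, K has dimension 2 with simplices:

  0-simplices (10): P, Q, R, S, T, U, V, W, X, Y
  1-simplices (13): PQ, PR, RS, RX, RY, ST, SY, TU, TW, UV, UX, VW, XY
  2-simplices (2): RSY, RXY

giving chain groups C_0 ≅ Z^10, C_1 ≅ Z^13, C_2 ≅ Z^2.

The boundary map ∂_1: C_1 → C_0 sends each edge [p,q] (with p < q) to q − p. For instance
  ∂SY = Y − S.
The resulting 10×13 matrix has rank 9, and its Smith normal form has invariant factors (1,1,1,1,1,1,1,1,1).

The boundary map ∂_2: C_2 → C_1 sends each 2-simplex [p,q,r] to [q,r] − [p,r] + [p,q]. For instance
  ∂RSY = SY − RY + RS,
  ∂RXY = XY − RY + RX.
The resulting 13×2 matrix has rank 2, and its Smith normal form has invariant factors (1,1).

Reading off H_k = ker ∂_k / im ∂_{k+1}:

  H_0: rank C_0 − rank ∂_1 = 10 − 9 = 1, and the invariant factors of ∂_1 are all 1, so H_0 ≅ Z.
  H_1: rank ker ∂_1 − rank ∂_2 = (13 − 9) − 2 = 2, and the invariant factors of ∂_2 are all 1, so H_1 ≅ Z^2.
  H_2: rank ker ∂_2 − rank ∂_3 = (2 − 2) − 0 = 0, and there is no ∂_3, so H_2 ≅ 0.

As a check, the Euler characteristic is 10 − 13 + 2 = -1, which agrees with 1 − 2 + 0 = -1.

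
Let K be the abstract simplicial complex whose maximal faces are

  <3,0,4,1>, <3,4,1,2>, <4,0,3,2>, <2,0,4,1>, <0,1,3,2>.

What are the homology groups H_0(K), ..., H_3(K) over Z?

H_0 ≅ Z,  H_1 = 0,  H_2 = 0,  H_3 ≅ Z.

Fix the vertex order 0 < 1 < 2 < 3 < 4 and write every simplex with vertices in increasing order. Then dim K = 3 and the simplices of K are:

  0-simplices (5): [0], [1], [2], [3], [4]
  1-simplices (10): [0,1], [0,2], [0,3], [0,4], [1,2], [1,3], [1,4], [2,3], [2,4], [3,4]
  2-simplices (10): [0,1,2], [0,1,3], [0,1,4], [0,2,3], [0,2,4], [0,3,4], [1,2,3], [1,2,4], [1,3,4], [2,3,4]
  3-simplices (5): [0,1,2,3], [0,1,2,4], [0,1,3,4], [0,2,3,4], [1,2,3,4]

Hence C_0 ≅ Z^5, C_1 ≅ Z^10, C_2 ≅ Z^10, C_3 ≅ Z^5.

∂_1: C_1 → C_0 sends each edge [p,q] (with p < q) to q − p. For instance
  ∂[2,4] = [4] − [2].
The resulting 5×10 matrix has rank 4, and its Smith normal form has invariant factors (1,1,1,1).

The boundary map ∂_2: C_2 → C_1 acts by ∂[p,q,r] = [q,r] − [p,r] + [p,q]. For instance
  ∂[0,1,2] = [1,2] − [0,2] + [0,1],
  ∂[0,2,4] = [2,4] − [0,4] + [0,2].
The 10×10 boundary matrix has rank 6 and Smith normal form diag(1,1,1,1,1,1).

Boundary ∂_3: C_3 → C_2 sends each 3-simplex σ to the alternating sum Σ_i (−1)^i (σ with its i-th vertex removed). For instance
  ∂[0,1,3,4] = [1,3,4] − [0,3,4] + [0,1,4] − [0,1,3],
  ∂[0,1,2,4] = [1,2,4] − [0,2,4] + [0,1,4] − [0,1,2].
This gives a 10×5 integer matrix of rank 4; reducing to Smith normal form yields diagonal entries (1,1,1,1).

Now H_k = ker ∂_k / im ∂_{k+1}, so:

  H_0: rank C_0 − rank ∂_1 = 5 − 4 = 1, and the invariant factors of ∂_1 are all 1, so H_0 = Z.
  H_1: rank ker ∂_1 − rank ∂_2 = (10 − 4) − 6 = 0, and the invariant factors of ∂_2 are all 1, so H_1 = 0.
  H_2: rank ker ∂_2 − rank ∂_3 = (10 − 6) − 4 = 0, and the invariant factors of ∂_3 are all 1, so H_2 = 0.
  H_3: rank ker ∂_3 − rank ∂_4 = (5 − 4) − 0 = 1, and there is no ∂_4, so H_3 = Z.

(K is a triangulation of the 3-sphere S^3.)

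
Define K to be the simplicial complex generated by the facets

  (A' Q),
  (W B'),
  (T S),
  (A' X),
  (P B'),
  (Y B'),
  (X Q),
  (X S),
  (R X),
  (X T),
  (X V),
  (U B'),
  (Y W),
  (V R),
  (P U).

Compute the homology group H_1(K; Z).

H_1 = Z^5.

K has 12 vertices, 15 edges.
rank ∂_1 = 10, rank ∂_2 = 0 ⇒ b_1 = 15 − 10 − 0 = 5. So H_1 = Z^5.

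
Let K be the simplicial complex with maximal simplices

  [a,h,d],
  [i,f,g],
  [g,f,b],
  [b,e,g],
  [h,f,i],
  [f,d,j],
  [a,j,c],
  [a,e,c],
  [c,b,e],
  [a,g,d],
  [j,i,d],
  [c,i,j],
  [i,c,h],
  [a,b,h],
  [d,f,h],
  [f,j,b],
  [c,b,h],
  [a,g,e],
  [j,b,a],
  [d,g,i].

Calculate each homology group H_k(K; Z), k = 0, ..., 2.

We work with the vertex ordering a < b < c < d < e < f < g < h < i < j. The simplices of K, each written with vertices in increasing order, are:

  0-simplices (10): a, b, c, d, e, f, g, h, i, j
  1-simplices (30): ab, ac, ad, ae, ag, ah, aj, bc, be, bf, bg, bh, bj, ce, ch, ci, cj, df, dg, dh, di, dj, eg, fg, fh, fi, fj, gi, hi, ij
  2-simplices (20): abh, abj, ace, acj, adg, adh, aeg, bce, bch, beg, bfg, bfj, chi, cij, dfh, dfj, dgi, dij, fgi, fhi

giving chain groups C_0 ≅ Z^10, C_1 ≅ Z^30, C_2 ≅ Z^20.

Boundary ∂_1: C_1 → C_0 is given by ∂[p,q] = [q] − [p]. For instance
  ∂ad = d − a.
The resulting 10×30 matrix has rank 9, and its Smith normal form has invariant factors (1,1,1,1,1,1,1,1,1).

The boundary map ∂_2: C_2 → C_1 acts by ∂[p,q,r] = [q,r] − [p,r] + [p,q]. For instance
  ∂beg = eg − bg + be,
  ∂abh = bh − ah + ab.
The resulting 30×20 matrix has rank 20, and its Smith normal form has invariant factors (1,1,1,1,1,1,1,1,1,1,1,1,1,1,1,1,1,1,1,2).

Reading off H_k = ker ∂_k / im ∂_{k+1}:

  H_0: rank C_0 − rank ∂_1 = 10 − 9 = 1, and the invariant factors of ∂_1 are all 1, so H_0 = Z.
  H_1: rank ker ∂_1 − rank ∂_2 = (30 − 9) − 20 = 1, and ∂_2 has invariant factor 2 > 1, so H_1 = Z ⊕ Z_2.
  H_2: rank ker ∂_2 − rank ∂_3 = (20 − 20) − 0 = 0, and there is no ∂_3, so H_2 = 0.

(K is a triangulation of the Klein bottle.)

H_0 = Z,  H_1 = Z ⊕ Z_2,  H_2 = 0.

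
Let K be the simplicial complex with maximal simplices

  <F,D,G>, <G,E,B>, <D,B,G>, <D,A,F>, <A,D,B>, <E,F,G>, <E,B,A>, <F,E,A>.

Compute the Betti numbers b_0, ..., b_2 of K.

K has 6 vertices, 12 edges, 8 triangles.
rank ∂_0 = 0, rank ∂_1 = 5 ⇒ b_0 = 6 − 0 − 5 = 1; all invariant factors of ∂_1 are 1 so no torsion. So H_0 ≅ Z.
rank ∂_1 = 5, rank ∂_2 = 7 ⇒ b_1 = 12 − 5 − 7 = 0; all invariant factors of ∂_2 are 1 so no torsion. So H_1 ≅ 0.
rank ∂_2 = 7, rank ∂_3 = 0 ⇒ b_2 = 8 − 7 − 0 = 1. So H_2 ≅ Z.

b_0 = 1, b_1 = 0, b_2 = 1.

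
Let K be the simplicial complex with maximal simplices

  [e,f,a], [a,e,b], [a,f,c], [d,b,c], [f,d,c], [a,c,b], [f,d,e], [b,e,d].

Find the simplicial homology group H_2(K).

H_2 = Z.

We work with the vertex ordering a < b < c < d < e < f. The simplices of K, each written with vertices in increasing order, are:

  0-simplices (6): a, b, c, d, e, f
  1-simplices (12): ab, ac, ae, af, bc, bd, be, cd, cf, de, df, ef
  2-simplices (8): abc, abe, acf, aef, bcd, bde, cdf, def

giving chain groups C_0 ≅ Z^6, C_1 ≅ Z^12, C_2 ≅ Z^8.

Boundary ∂_1: C_1 → C_0 is given by ∂[p,q] = [q] − [p]. For instance
  ∂ac = c − a.
The resulting 6×12 matrix has rank 5, and its Smith normal form has invariant factors (1,1,1,1,1).

The boundary map ∂_2: C_2 → C_1 acts by ∂[p,q,r] = [q,r] − [p,r] + [p,q]. For instance
  ∂bcd = cd − bd + bc,
  ∂abc = bc − ac + ab.
As a 12×8 matrix over Z this has rank 7, with invariant factors (1,1,1,1,1,1,1).

From H_k ≅ ker(∂_k) / im(∂_{k+1}) we obtain:

  H_2: rank ker ∂_2 − rank ∂_3 = (8 − 7) − 0 = 1, and there is no ∂_3, so H_2 = Z.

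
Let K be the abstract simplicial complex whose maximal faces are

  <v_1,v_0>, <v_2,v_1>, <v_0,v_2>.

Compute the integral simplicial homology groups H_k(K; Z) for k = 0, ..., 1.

H_0 ≅ Z,  H_1 ≅ Z.

K has 3 vertices, 3 edges.
rank ∂_0 = 0, rank ∂_1 = 2 ⇒ b_0 = 3 − 0 − 2 = 1; all invariant factors of ∂_1 are 1 so no torsion. So H_0 ≅ Z.
rank ∂_1 = 2, rank ∂_2 = 0 ⇒ b_1 = 3 − 2 − 0 = 1. So H_1 ≅ Z.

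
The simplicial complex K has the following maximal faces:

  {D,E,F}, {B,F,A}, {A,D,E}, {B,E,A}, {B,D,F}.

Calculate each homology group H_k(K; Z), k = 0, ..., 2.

H_0 ≅ Z,  H_1 ≅ Z,  H_2 = 0.

K has 5 vertices, 10 edges, 5 triangles.
rank ∂_0 = 0, rank ∂_1 = 4 ⇒ b_0 = 5 − 0 − 4 = 1; all invariant factors of ∂_1 are 1 so no torsion. So H_0 ≅ Z.
rank ∂_1 = 4, rank ∂_2 = 5 ⇒ b_1 = 10 − 4 − 5 = 1; all invariant factors of ∂_2 are 1 so no torsion. So H_1 ≅ Z.
rank ∂_2 = 5, rank ∂_3 = 0 ⇒ b_2 = 5 − 5 − 0 = 0. So H_2 ≅ 0.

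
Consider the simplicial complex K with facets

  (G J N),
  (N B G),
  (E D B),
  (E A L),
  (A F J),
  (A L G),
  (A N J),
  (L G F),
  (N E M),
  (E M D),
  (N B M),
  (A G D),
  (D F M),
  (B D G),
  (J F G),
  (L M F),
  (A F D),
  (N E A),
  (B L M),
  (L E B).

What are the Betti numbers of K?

b_0 = 1, b_1 = 1, b_2 = 0.

Order the vertices as A < B < D < E < F < G < J < L < M < N. Listing each simplex with vertices in this order, K has dimension 2 with simplices:

  0-simplices (10): A, B, D, E, F, G, J, L, M, N
  1-simplices (30): AD, AE, AF, AG, AJ, AL, AN, BD, BE, BG, BL, BM, BN, DE, DF, DG, DM, EL, EM, EN, FG, FJ, FL, FM, GJ, GL, GN, JN, LM, MN
  2-simplices (20): ADF, ADG, AEL, AEN, AFJ, AGL, AJN, BDE, BDG, BEL, BGN, BLM, BMN, DEM, DFM, EMN, FGJ, FGL, FLM, GJN

giving chain groups C_0 ≅ Z^10, C_1 ≅ Z^30, C_2 ≅ Z^20.

Boundary ∂_1: C_1 → C_0 sends each edge [p,q] (with p < q) to q − p. For instance
  ∂JN = N − J.
This gives a 10×30 integer matrix of rank 9; reducing to Smith normal form yields diagonal entries (1,1,1,1,1,1,1,1,1).

∂_2: C_2 → C_1 sends each 2-simplex [p,q,r] to [q,r] − [p,r] + [p,q]. For instance
  ∂FGL = GL − FL + FG,
  ∂DFM = FM − DM + DF.
The resulting 30×20 matrix has rank 20, and its Smith normal form has invariant factors (1,1,1,1,1,1,1,1,1,1,1,1,1,1,1,1,1,1,1,2).

Computing H_k = (kernel of ∂_k) / (image of ∂_{k+1}):

  H_0: rank C_0 − rank ∂_1 = 10 − 9 = 1, and the invariant factors of ∂_1 are all 1, so H_0 = Z.
  H_1: rank ker ∂_1 − rank ∂_2 = (30 − 9) − 20 = 1, and ∂_2 has invariant factor 2 > 1, so H_1 = Z ⊕ Z_2.
  H_2: rank ker ∂_2 − rank ∂_3 = (20 − 20) − 0 = 0, and there is no ∂_3, so H_2 = 0.

As a check, the Euler characteristic is 10 − 30 + 20 = 0, which agrees with 1 − 1 + 0 = 0.
(K is a triangulation of the Klein bottle.)

Hence the Betti numbers are b_0 = 1, b_1 = 1, b_2 = 0.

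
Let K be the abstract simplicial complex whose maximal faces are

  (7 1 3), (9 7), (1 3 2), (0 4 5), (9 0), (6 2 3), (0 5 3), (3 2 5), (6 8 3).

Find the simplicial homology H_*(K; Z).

H_0 ≅ Z,  H_1 ≅ Z,  H_2 = 0.

Fix the vertex order 0 < 1 < 2 < 3 < 4 < 5 < 6 < 7 < 8 < 9 and write every simplex with vertices in increasing order. Then dim K = 2 and the simplices of K are:

  0-simplices (10): [0], [1], [2], [3], [4], [5], [6], [7], [8], [9]
  1-simplices (17): [0,3], [0,4], [0,5], [0,9], [1,2], [1,3], [1,7], [2,3], [2,5], [2,6], [3,5], [3,6], [3,7], [3,8], [4,5], [6,8], [7,9]
  2-simplices (7): [0,3,5], [0,4,5], [1,2,3], [1,3,7], [2,3,5], [2,3,6], [3,6,8]

Hence C_0 ≅ Z^10, C_1 ≅ Z^17, C_2 ≅ Z^7.

The boundary map ∂_1: C_1 → C_0 maps an edge to its endpoints' difference, ∂[p,q] = q − p.
The 10×17 boundary matrix has rank 9 and Smith normal form diag(1,1,1,1,1,1,1,1,1).

The boundary map ∂_2: C_2 → C_1 sends each 2-simplex [p,q,r] to [q,r] − [p,r] + [p,q]. For instance
  ∂[1,3,7] = [3,7] − [1,7] + [1,3],
  ∂[0,3,5] = [3,5] − [0,5] + [0,3].
This gives a 17×7 integer matrix of rank 7; reducing to Smith normal form yields diagonal entries (1,1,1,1,1,1,1).

Now H_k = ker ∂_k / im ∂_{k+1}, so:

  H_0: rank C_0 − rank ∂_1 = 10 − 9 = 1, and the invariant factors of ∂_1 are all 1, so H_0 = Z.
  H_1: rank ker ∂_1 − rank ∂_2 = (17 − 9) − 7 = 1, and the invariant factors of ∂_2 are all 1, so H_1 = Z.
  H_2: rank ker ∂_2 − rank ∂_3 = (7 − 7) − 0 = 0, and there is no ∂_3, so H_2 = 0.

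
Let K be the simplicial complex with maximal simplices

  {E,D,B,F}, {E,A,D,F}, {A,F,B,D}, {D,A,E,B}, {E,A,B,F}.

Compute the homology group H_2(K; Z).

H_2 ≅ 0.

Take the total order A < B < D < E < F on the vertex set. Then K (dimension 3) consists of the simplices:

  0-simplices (5): A, B, D, E, F
  1-simplices (10): AB, AD, AE, AF, BD, BE, BF, DE, DF, EF
  2-simplices (10): ABD, ABE, ABF, ADE, ADF, AEF, BDE, BDF, BEF, DEF
  3-simplices (5): ABDE, ABDF, ABEF, ADEF, BDEF

so the chain groups are C_0 ≅ Z^5, C_1 ≅ Z^10, C_2 ≅ Z^10, C_3 ≅ Z^5.

Boundary ∂_1: C_1 → C_0 maps an edge to its endpoints' difference, ∂[p,q] = q − p. For instance
  ∂AE = E − A.
The 5×10 boundary matrix has rank 4 and Smith normal form diag(1,1,1,1).

Boundary ∂_2: C_2 → C_1 acts by ∂[p,q,r] = [q,r] − [p,r] + [p,q]. For instance
  ∂ABD = BD − AD + AB,
  ∂BDE = DE − BE + BD.
The resulting 10×10 matrix has rank 6, and its Smith normal form has invariant factors (1,1,1,1,1,1).

Boundary ∂_3: C_3 → C_2 sends each 3-simplex σ to the alternating sum Σ_i (−1)^i (σ with its i-th vertex removed). For instance
  ∂BDEF = DEF − BEF + BDF − BDE,
  ∂ABDE = BDE − ADE + ABE − ABD.
As a 10×5 matrix over Z this has rank 4, with invariant factors (1,1,1,1).

From H_k ≅ ker(∂_k) / im(∂_{k+1}) we obtain:

  H_2: rank ker ∂_2 − rank ∂_3 = (10 − 6) − 4 = 0, and the invariant factors of ∂_3 are all 1, so H_2 = 0.

(K is a triangulation of the 3-sphere S^3.)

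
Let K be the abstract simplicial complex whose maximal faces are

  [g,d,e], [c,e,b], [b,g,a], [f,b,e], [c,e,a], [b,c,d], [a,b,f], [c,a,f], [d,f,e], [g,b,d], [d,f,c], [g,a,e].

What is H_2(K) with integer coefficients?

We work with the vertex ordering a < b < c < d < e < f < g. The simplices of K, each written with vertices in increasing order, are:

  0-simplices (7): a, b, c, d, e, f, g
  1-simplices (18): ab, ac, ae, af, ag, bc, bd, be, bf, bg, cd, ce, cf, de, df, dg, ef, eg
  2-simplices (12): abf, abg, ace, acf, aeg, bcd, bce, bdg, bef, cdf, def, deg

so the chain groups are C_0 ≅ Z^7, C_1 ≅ Z^18, C_2 ≅ Z^12.

∂_1: C_1 → C_0 is given by ∂[p,q] = [q] − [p].
As a 7×18 matrix over Z this has rank 6, with invariant factors (1,1,1,1,1,1).

The boundary map ∂_2: C_2 → C_1 maps a triangle to the signed sum of its edges. For instance
  ∂def = ef − df + de,
  ∂abg = bg − ag + ab.
This gives a 18×12 integer matrix of rank 12; reducing to Smith normal form yields diagonal entries (1,1,1,1,1,1,1,1,1,1,1,2).

Reading off H_k = ker ∂_k / im ∂_{k+1}:

  H_2: rank ker ∂_2 − rank ∂_3 = (12 − 12) − 0 = 0, and there is no ∂_3, so H_2 ≅ 0.

H_2 = 0.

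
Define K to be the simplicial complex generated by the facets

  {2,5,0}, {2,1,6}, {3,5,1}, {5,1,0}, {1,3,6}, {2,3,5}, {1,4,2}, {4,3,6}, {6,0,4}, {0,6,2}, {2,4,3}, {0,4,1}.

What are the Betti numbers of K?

b_0 = 1, b_1 = 0, b_2 = 0.

Take the total order 0 < 1 < 2 < 3 < 4 < 5 < 6 on the vertex set. Then K (dimension 2) consists of the simplices:

  0-simplices (7): [0], [1], [2], [3], [4], [5], [6]
  1-simplices (18): [0,1], [0,2], [0,4], [0,5], [0,6], [1,2], [1,3], [1,4], [1,5], [1,6], [2,3], [2,4], [2,5], [2,6], [3,4], [3,5], [3,6], [4,6]
  2-simplices (12): [0,1,4], [0,1,5], [0,2,5], [0,2,6], [0,4,6], [1,2,4], [1,2,6], [1,3,5], [1,3,6], [2,3,4], [2,3,5], [3,4,6]

giving chain groups C_0 ≅ Z^7, C_1 ≅ Z^18, C_2 ≅ Z^12.

Boundary ∂_1: C_1 → C_0 is given by ∂[p,q] = [q] − [p].
As a 7×18 matrix over Z this has rank 6, with invariant factors (1,1,1,1,1,1).

∂_2: C_2 → C_1 maps a triangle to the signed sum of its edges. For instance
  ∂[2,3,4] = [3,4] − [2,4] + [2,3],
  ∂[0,4,6] = [4,6] − [0,6] + [0,4].
As a 18×12 matrix over Z this has rank 12, with invariant factors (1,1,1,1,1,1,1,1,1,1,1,2).

Now H_k = ker ∂_k / im ∂_{k+1}, so:

  H_0: rank C_0 − rank ∂_1 = 7 − 6 = 1, and the invariant factors of ∂_1 are all 1, so H_0 ≅ Z.
  H_1: rank ker ∂_1 − rank ∂_2 = (18 − 6) − 12 = 0, and ∂_2 has invariant factor 2 > 1, so H_1 ≅ Z/2.
  H_2: rank ker ∂_2 − rank ∂_3 = (12 − 12) − 0 = 0, and there is no ∂_3, so H_2 ≅ 0.

Hence the Betti numbers are b_0 = 1, b_1 = 0, b_2 = 0.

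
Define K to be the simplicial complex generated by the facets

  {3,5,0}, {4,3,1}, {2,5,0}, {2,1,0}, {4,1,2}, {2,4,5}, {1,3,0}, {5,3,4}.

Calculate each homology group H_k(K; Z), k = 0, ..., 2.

We work with the vertex ordering 0 < 1 < 2 < 3 < 4 < 5. The simplices of K, each written with vertices in increasing order, are:

  0-simplices (6): [0], [1], [2], [3], [4], [5]
  1-simplices (12): [0,1], [0,2], [0,3], [0,5], [1,2], [1,3], [1,4], [2,4], [2,5], [3,4], [3,5], [4,5]
  2-simplices (8): [0,1,2], [0,1,3], [0,2,5], [0,3,5], [1,2,4], [1,3,4], [2,4,5], [3,4,5]

Hence C_0 ≅ Z^6, C_1 ≅ Z^12, C_2 ≅ Z^8.

The boundary map ∂_1: C_1 → C_0 sends each edge [p,q] (with p < q) to q − p. For instance
  ∂[0,1] = [1] − [0].
As a 6×12 matrix over Z this has rank 5, with invariant factors (1,1,1,1,1).

Boundary ∂_2: C_2 → C_1 maps a triangle to the signed sum of its edges. For instance
  ∂[3,4,5] = [4,5] − [3,5] + [3,4],
  ∂[0,3,5] = [3,5] − [0,5] + [0,3].
This gives a 12×8 integer matrix of rank 7; reducing to Smith normal form yields diagonal entries (1,1,1,1,1,1,1).

Reading off H_k = ker ∂_k / im ∂_{k+1}:

  H_0: rank C_0 − rank ∂_1 = 6 − 5 = 1, and the invariant factors of ∂_1 are all 1, so H_0 = Z.
  H_1: rank ker ∂_1 − rank ∂_2 = (12 − 5) − 7 = 0, and the invariant factors of ∂_2 are all 1, so H_1 = 0.
  H_2: rank ker ∂_2 − rank ∂_3 = (8 − 7) − 0 = 1, and there is no ∂_3, so H_2 = Z.

H_0 = Z,  H_1 = 0,  H_2 = Z.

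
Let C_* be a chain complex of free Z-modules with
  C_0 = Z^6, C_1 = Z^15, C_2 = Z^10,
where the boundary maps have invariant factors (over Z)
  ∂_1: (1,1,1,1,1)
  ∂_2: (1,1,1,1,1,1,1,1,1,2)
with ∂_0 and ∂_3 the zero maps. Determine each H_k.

H_0 = Z,  H_1 = Z/2,  H_2 = 0.

H_0: b_0 = 6 − 0 − 5 = 1; torsion from ∂_1 factors > 1: none. So H_0 = Z.
H_1: b_1 = 15 − 5 − 10 = 0; torsion from ∂_2 factors > 1: [2]. So H_1 = Z/2.
H_2: b_2 = 10 − 10 − 0 = 0; torsion from ∂_3 factors > 1: none. So H_2 = 0.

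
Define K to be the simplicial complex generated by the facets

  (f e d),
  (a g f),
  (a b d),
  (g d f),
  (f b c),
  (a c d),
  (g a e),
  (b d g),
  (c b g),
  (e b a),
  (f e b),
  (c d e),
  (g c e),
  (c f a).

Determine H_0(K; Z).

H_0 ≅ Z.

Take the total order a < b < c < d < e < f < g on the vertex set. Then K (dimension 2) consists of the simplices:

  0-simplices (7): a, b, c, d, e, f, g
  1-simplices (21): ab, ac, ad, ae, af, ag, bc, bd, be, bf, bg, cd, ce, cf, cg, de, df, dg, ef, eg, fg
  2-simplices (14): abd, abe, acd, acf, aeg, afg, bcf, bcg, bdg, bef, cde, ceg, def, dfg

Hence C_0 ≅ Z^7, C_1 ≅ Z^21, C_2 ≅ Z^14.

∂_1: C_1 → C_0 maps an edge to its endpoints' difference, ∂[p,q] = q − p. For instance
  ∂dg = g − d.
The 7×21 boundary matrix has rank 6 and Smith normal form diag(1,1,1,1,1,1).

∂_2: C_2 → C_1 maps a triangle to the signed sum of its edges. For instance
  ∂bcg = cg − bg + bc,
  ∂acf = cf − af + ac.
The 21×14 boundary matrix has rank 13 and Smith normal form diag(1,1,1,1,1,1,1,1,1,1,1,1,1).

From H_k ≅ ker(∂_k) / im(∂_{k+1}) we obtain:

  H_0: rank C_0 − rank ∂_1 = 7 − 6 = 1, and the invariant factors of ∂_1 are all 1, so H_0 = Z.

(K is a triangulation of the torus T^2.)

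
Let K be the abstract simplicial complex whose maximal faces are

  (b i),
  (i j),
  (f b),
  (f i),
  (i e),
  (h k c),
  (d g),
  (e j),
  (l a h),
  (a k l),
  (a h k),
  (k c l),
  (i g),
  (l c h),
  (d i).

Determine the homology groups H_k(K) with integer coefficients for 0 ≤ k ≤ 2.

H_0 = Z^2,  H_1 = Z^3,  H_2 = Z.

Take the total order a < b < c < d < e < f < g < h < i < j < k < l on the vertex set. Then K (dimension 2) consists of the simplices:

  0-simplices (12): a, b, c, d, e, f, g, h, i, j, k, l
  1-simplices (18): ah, ak, al, bf, bi, ch, ck, cl, dg, di, ei, ej, fi, gi, hk, hl, ij, kl
  2-simplices (6): ahk, ahl, akl, chk, chl, ckl

so the chain groups are C_0 ≅ Z^12, C_1 ≅ Z^18, C_2 ≅ Z^6.

∂_1: C_1 → C_0 sends each edge [p,q] (with p < q) to q − p.
This gives a 12×18 integer matrix of rank 10; reducing to Smith normal form yields diagonal entries (1,1,1,1,1,1,1,1,1,1).

Boundary ∂_2: C_2 → C_1 sends each 2-simplex [p,q,r] to [q,r] − [p,r] + [p,q]. For instance
  ∂ahl = hl − al + ah,
  ∂ckl = kl − cl + ck.
As a 18×6 matrix over Z this has rank 5, with invariant factors (1,1,1,1,1).

From H_k ≅ ker(∂_k) / im(∂_{k+1}) we obtain:

  H_0: rank C_0 − rank ∂_1 = 12 − 10 = 2, and the invariant factors of ∂_1 are all 1, so H_0 ≅ Z^2.
  H_1: rank ker ∂_1 − rank ∂_2 = (18 − 10) − 5 = 3, and the invariant factors of ∂_2 are all 1, so H_1 ≅ Z^3.
  H_2: rank ker ∂_2 − rank ∂_3 = (6 − 5) − 0 = 1, and there is no ∂_3, so H_2 ≅ Z.

As a check, the Euler characteristic is 12 − 18 + 6 = 0, which agrees with 2 − 3 + 1 = 0.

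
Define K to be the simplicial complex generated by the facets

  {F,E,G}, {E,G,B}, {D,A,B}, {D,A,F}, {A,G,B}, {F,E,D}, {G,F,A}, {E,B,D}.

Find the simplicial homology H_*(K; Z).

K has 6 vertices, 12 edges, 8 triangles.
rank ∂_0 = 0, rank ∂_1 = 5 ⇒ b_0 = 6 − 0 − 5 = 1; all invariant factors of ∂_1 are 1 so no torsion. So H_0 ≅ Z.
rank ∂_1 = 5, rank ∂_2 = 7 ⇒ b_1 = 12 − 5 − 7 = 0; all invariant factors of ∂_2 are 1 so no torsion. So H_1 ≅ 0.
rank ∂_2 = 7, rank ∂_3 = 0 ⇒ b_2 = 8 − 7 − 0 = 1. So H_2 ≅ Z.

H_0 ≅ Z,  H_1 = 0,  H_2 ≅ Z.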